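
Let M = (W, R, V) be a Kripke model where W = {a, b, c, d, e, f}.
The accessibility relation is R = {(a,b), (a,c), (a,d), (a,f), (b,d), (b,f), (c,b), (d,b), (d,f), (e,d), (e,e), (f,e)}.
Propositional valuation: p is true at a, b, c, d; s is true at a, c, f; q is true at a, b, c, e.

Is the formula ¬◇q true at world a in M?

No

At a: ◇q is true, so ¬◇q is false.
  At a: ◇q requires q at some successor in {b, c, d, f}.
    q holds at b, so ◇q is true at a.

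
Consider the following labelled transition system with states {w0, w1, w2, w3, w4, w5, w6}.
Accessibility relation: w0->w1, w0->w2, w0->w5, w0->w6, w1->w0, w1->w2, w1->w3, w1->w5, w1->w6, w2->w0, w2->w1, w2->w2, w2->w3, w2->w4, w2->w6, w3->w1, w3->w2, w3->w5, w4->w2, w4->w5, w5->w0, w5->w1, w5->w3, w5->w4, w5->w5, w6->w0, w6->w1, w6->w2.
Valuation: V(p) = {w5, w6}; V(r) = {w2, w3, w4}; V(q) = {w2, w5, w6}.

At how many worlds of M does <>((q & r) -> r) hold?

Let φ = <>((q & r) -> r). Evaluate φ at each world:
  w0 (successors {w1, w2, w5, w6}): φ is true.
  w1 (successors {w0, w2, w3, w5, w6}): φ is true.
  w2 (successors {w0, w1, w2, w3, w4, w6}): φ is true.
  w3 (successors {w1, w2, w5}): φ is true.
  w4 (successors {w2, w5}): φ is true.
  w5 (successors {w0, w1, w3, w4, w5}): φ is true.
  w6 (successors {w0, w1, w2}): φ is true.
For instance, at w0:
  At w0: <>((q & r) -> r) requires (q & r) -> r at some successor in {w1, w2, w5, w6}.
    (q & r) -> r holds at w1, so <>((q & r) -> r) is true at w0.
Satisfying worlds: {w0, w1, w2, w3, w4, w5, w6}

7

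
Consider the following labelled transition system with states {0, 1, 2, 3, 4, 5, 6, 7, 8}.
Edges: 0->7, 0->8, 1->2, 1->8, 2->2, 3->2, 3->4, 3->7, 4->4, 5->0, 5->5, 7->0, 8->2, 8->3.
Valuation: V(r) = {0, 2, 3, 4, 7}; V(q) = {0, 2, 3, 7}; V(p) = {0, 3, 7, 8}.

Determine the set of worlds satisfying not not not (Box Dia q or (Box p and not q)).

3, 4

Let φ = not not not (Box Dia q or (Box p and not q)). Evaluate φ at each world:
  0 (successors {7, 8}): φ is false.
  1 (successors {2, 8}): φ is false.
  2 (successors {2}): φ is false.
  3 (successors {2, 4, 7}): φ is true.
  4 (successors {4}): φ is true.
  5 (successors {0, 5}): φ is false.
  6 (successors ∅): φ is false.
  7 (successors {0}): φ is false.
  8 (successors {2, 3}): φ is false.
For instance, at 0:
  At 0: not not (Box Dia q or (Box p and not q)) is true, so not not not (Box Dia q or (Box p and not q)) is false.
    At 0: not (Box Dia q or (Box p and not q)) is false, so not not (Box Dia q or (Box p and not q)) is true.
      At 0: Box Dia q or (Box p and not q) is true, so not (Box Dia q or (Box p and not q)) is false.
Satisfying worlds: {3, 4}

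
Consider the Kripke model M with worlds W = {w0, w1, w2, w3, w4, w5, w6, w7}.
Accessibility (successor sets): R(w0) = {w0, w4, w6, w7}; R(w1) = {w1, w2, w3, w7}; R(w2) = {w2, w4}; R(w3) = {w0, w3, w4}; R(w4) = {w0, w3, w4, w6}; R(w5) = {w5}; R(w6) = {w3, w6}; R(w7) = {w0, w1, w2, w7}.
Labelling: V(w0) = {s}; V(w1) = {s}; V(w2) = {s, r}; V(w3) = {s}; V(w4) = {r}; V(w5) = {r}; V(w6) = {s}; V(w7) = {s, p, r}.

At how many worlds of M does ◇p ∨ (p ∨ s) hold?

Let φ = ◇p ∨ (p ∨ s). Evaluate φ at each world:
  w0 (successors {w0, w4, w6, w7}): φ is true.
  w1 (successors {w1, w2, w3, w7}): φ is true.
  w2 (successors {w2, w4}): φ is true.
  w3 (successors {w0, w3, w4}): φ is true.
  w4 (successors {w0, w3, w4, w6}): φ is false.
  w5 (successors {w5}): φ is false.
  w6 (successors {w3, w6}): φ is true.
  w7 (successors {w0, w1, w2, w7}): φ is true.
For instance, at w1:
  At w1: ◇p is true, p ∨ s is true, so ◇p ∨ (p ∨ s) is true.
    At w1: ◇p requires p at some successor in {w1, w2, w3, w7}.
      p holds at w7, so ◇p is true at w1.
Satisfying worlds: {w0, w1, w2, w3, w6, w7}

6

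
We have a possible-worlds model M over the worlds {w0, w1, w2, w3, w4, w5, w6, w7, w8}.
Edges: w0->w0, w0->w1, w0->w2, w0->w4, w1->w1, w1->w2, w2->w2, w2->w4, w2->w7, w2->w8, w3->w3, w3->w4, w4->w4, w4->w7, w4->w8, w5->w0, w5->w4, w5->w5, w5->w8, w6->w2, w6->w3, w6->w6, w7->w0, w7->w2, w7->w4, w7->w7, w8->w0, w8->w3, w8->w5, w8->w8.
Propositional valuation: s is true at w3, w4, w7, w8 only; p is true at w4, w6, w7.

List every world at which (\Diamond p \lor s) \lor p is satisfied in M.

w0, w2, w3, w4, w5, w6, w7, w8

Recall that \Diamond ψ holds at a world iff ψ holds at some accessible world.
Let φ = (\Diamond p \lor s) \lor p. Evaluate φ at each world:
  w0 (successors {w0, w1, w2, w4}): φ is true.
  w1 (successors {w1, w2}): φ is false.
  w2 (successors {w2, w4, w7, w8}): φ is true.
  w3 (successors {w3, w4}): φ is true.
  w4 (successors {w4, w7, w8}): φ is true.
  w5 (successors {w0, w4, w5, w8}): φ is true.
  w6 (successors {w2, w3, w6}): φ is true.
  w7 (successors {w0, w2, w4, w7}): φ is true.
  w8 (successors {w0, w3, w5, w8}): φ is true.
For instance, at w8:
  At w8: \Diamond p \lor s is true, p is false, so (\Diamond p \lor s) \lor p is true.
    At w8: \Diamond p is false, s is true, so \Diamond p \lor s is true.
      At w8: \Diamond p requires p at some successor in {w0, w3, w5, w8}.
        At w0: p is false.
        At w3: p is false.
        At w5: p is false.
        At w8: p is false.
      So \Diamond p is false at w8.
Satisfying worlds: {w0, w2, w3, w4, w5, w6, w7, w8}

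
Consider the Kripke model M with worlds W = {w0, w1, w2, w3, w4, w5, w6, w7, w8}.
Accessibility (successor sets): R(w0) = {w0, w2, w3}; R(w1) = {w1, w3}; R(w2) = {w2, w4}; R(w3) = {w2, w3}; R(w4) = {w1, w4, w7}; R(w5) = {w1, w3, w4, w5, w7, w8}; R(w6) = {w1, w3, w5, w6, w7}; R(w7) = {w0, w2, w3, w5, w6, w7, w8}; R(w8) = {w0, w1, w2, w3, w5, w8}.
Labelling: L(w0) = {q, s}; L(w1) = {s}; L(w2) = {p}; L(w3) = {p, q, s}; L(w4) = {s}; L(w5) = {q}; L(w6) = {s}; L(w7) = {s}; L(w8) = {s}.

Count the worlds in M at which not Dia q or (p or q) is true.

5

Recall that Dia ψ holds at a world iff ψ holds at some accessible world.
Let φ = not Dia q or (p or q). Evaluate φ at each world:
  w0 (successors {w0, w2, w3}): φ is true.
  w1 (successors {w1, w3}): φ is false.
  w2 (successors {w2, w4}): φ is true.
  w3 (successors {w2, w3}): φ is true.
  w4 (successors {w1, w4, w7}): φ is true.
  w5 (successors {w1, w3, w4, w5, w7, w8}): φ is true.
  w6 (successors {w1, w3, w5, w6, w7}): φ is false.
  w7 (successors {w0, w2, w3, w5, w6, w7, w8}): φ is false.
  w8 (successors {w0, w1, w2, w3, w5, w8}): φ is false.
For instance, at w4:
  At w4: not Dia q is true, p or q is false, so not Dia q or (p or q) is true.
    At w4: Dia q is false, so not Dia q is true.
      At w4: Dia q requires q at some successor in {w1, w4, w7}.
        At w1: q is false.
        At w4: q is false.
        At w7: q is false.
      So Dia q is false at w4.
Satisfying worlds: {w0, w2, w3, w4, w5}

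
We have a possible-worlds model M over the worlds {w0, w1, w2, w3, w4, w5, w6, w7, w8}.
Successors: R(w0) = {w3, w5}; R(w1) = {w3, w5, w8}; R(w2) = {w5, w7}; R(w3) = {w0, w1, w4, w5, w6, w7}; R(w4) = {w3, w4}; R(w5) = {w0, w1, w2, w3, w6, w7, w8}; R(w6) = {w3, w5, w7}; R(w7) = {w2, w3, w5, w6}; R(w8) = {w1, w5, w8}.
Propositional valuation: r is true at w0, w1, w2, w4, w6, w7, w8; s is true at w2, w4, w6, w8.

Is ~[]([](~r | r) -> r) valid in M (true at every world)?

Yes

Let φ = ~[]([](~r | r) -> r). Evaluate φ at each world:
  w0 (successors {w3, w5}): φ is true.
  w1 (successors {w3, w5, w8}): φ is true.
  w2 (successors {w5, w7}): φ is true.
  w3 (successors {w0, w1, w4, w5, w6, w7}): φ is true.
  w4 (successors {w3, w4}): φ is true.
  w5 (successors {w0, w1, w2, w3, w6, w7, w8}): φ is true.
  w6 (successors {w3, w5, w7}): φ is true.
  w7 (successors {w2, w3, w5, w6}): φ is true.
  w8 (successors {w1, w5, w8}): φ is true.
For instance, at w8:
  At w8: []([](~r | r) -> r) is false, so ~[]([](~r | r) -> r) is true.
    At w8: []([](~r | r) -> r) requires [](~r | r) -> r at every successor {w1, w5, w8}.
      [](~r | r) -> r fails at w5, so []([](~r | r) -> r) is false at w8.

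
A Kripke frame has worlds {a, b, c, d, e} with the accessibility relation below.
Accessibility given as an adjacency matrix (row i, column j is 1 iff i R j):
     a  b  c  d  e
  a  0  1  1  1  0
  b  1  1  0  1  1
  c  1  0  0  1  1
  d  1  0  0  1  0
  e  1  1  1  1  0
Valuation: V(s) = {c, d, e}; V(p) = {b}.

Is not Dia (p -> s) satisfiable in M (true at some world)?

No

Let φ = not Dia (p -> s). Evaluate φ at each world:
  a (successors {b, c, d}): φ is false.
  b (successors {a, b, d, e}): φ is false.
  c (successors {a, d, e}): φ is false.
  d (successors {a, d}): φ is false.
  e (successors {a, b, c, d}): φ is false.
For instance, at a:
  At a: Dia (p -> s) is true, so not Dia (p -> s) is false.
    At a: Dia (p -> s) requires p -> s at some successor in {b, c, d}.
      p -> s holds at c, so Dia (p -> s) is true at a.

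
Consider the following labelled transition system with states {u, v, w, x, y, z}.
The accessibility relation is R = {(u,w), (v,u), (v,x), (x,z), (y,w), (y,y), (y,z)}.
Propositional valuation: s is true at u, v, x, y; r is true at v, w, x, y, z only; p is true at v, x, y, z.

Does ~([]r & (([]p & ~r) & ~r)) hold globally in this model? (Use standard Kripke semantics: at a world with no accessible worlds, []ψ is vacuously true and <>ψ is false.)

Yes

Let φ = ~([]r & (([]p & ~r) & ~r)). Evaluate φ at each world:
  u (successors {w}): φ is true.
  v (successors {u, x}): φ is true.
  w (successors ∅): φ is true.
  x (successors {z}): φ is true.
  y (successors {w, y, z}): φ is true.
  z (successors ∅): φ is true.
For instance, at x:
  At x: []r & (([]p & ~r) & ~r) is false, so ~([]r & (([]p & ~r) & ~r)) is true.
    At x: []r is true, ([]p & ~r) & ~r is false, so []r & (([]p & ~r) & ~r) is false.
      At x: []r requires r at every successor {z}.
        At z: r is true.
      So []r is true at x.
      At x: []p & ~r is false, ~r is false, so ([]p & ~r) & ~r is false.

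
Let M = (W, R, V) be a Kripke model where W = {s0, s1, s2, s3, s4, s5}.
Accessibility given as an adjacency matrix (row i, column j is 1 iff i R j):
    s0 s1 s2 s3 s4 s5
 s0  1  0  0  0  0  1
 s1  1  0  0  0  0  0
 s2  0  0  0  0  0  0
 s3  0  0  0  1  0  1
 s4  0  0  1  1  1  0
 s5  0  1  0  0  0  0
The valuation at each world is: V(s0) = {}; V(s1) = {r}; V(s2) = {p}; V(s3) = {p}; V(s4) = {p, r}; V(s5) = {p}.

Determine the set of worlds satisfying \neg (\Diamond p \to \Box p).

Let φ = \neg (\Diamond p \to \Box p). Evaluate φ at each world:
  s0 (successors {s0, s5}): φ is true.
  s1 (successors {s0}): φ is false.
  s2 (successors ∅): φ is false.
  s3 (successors {s3, s5}): φ is false.
  s4 (successors {s2, s3, s4}): φ is false.
  s5 (successors {s1}): φ is false.
For instance, at s5:
  At s5: \Diamond p \to \Box p is true, so \neg (\Diamond p \to \Box p) is false.
    At s5: \Diamond p is false, \Box p is false, so \Diamond p \to \Box p is true.
      At s5: \Diamond p requires p at some successor in {s1}.
        At s1: p is false.
      So \Diamond p is false at s5.
      At s5: \Box p requires p at every successor {s1}.
        p fails at s1, so \Box p is false at s5.
Satisfying worlds: {s0}

s0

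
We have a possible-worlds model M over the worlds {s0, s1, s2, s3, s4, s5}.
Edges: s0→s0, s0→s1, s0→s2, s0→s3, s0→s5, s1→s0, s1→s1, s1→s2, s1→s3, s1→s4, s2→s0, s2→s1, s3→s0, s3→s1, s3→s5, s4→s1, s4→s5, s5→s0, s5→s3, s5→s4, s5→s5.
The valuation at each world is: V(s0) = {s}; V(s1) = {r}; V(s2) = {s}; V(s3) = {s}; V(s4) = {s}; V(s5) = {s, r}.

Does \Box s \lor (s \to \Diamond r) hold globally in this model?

Yes

Let φ = \Box s \lor (s \to \Diamond r). Evaluate φ at each world:
  s0 (successors {s0, s1, s2, s3, s5}): φ is true.
  s1 (successors {s0, s1, s2, s3, s4}): φ is true.
  s2 (successors {s0, s1}): φ is true.
  s3 (successors {s0, s1, s5}): φ is true.
  s4 (successors {s1, s5}): φ is true.
  s5 (successors {s0, s3, s4, s5}): φ is true.
For instance, at s0:
  At s0: \Box s is false, s \to \Diamond r is true, so \Box s \lor (s \to \Diamond r) is true.
    At s0: \Box s requires s at every successor {s0, s1, s2, s3, s5}.
      s fails at s1, so \Box s is false at s0.
    At s0: s is true, \Diamond r is true, so s \to \Diamond r is true.
      At s0: \Diamond r requires r at some successor in {s0, s1, s2, s3, s5}.
        r holds at s1, so \Diamond r is true at s0.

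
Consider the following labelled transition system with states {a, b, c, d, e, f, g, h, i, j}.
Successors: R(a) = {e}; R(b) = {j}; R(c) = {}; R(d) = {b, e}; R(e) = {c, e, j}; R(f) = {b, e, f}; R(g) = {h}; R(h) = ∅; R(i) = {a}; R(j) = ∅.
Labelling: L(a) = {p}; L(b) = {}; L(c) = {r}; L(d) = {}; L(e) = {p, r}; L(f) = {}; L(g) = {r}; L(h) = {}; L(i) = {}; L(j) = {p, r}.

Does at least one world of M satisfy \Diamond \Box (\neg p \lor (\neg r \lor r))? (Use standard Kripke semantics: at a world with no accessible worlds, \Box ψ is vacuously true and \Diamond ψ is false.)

Yes

Let φ = \Diamond \Box (\neg p \lor (\neg r \lor r)). Evaluate φ at each world:
  a (successors {e}): φ is true.
  b (successors {j}): φ is true.
  c (successors ∅): φ is false.
  d (successors {b, e}): φ is true.
  e (successors {c, e, j}): φ is true.
  f (successors {b, e, f}): φ is true.
  g (successors {h}): φ is true.
  h (successors ∅): φ is false.
  i (successors {a}): φ is true.
  j (successors ∅): φ is false.
Detail at a (witness):
  At a: \Diamond \Box (\neg p \lor (\neg r \lor r)) requires \Box (\neg p \lor (\neg r \lor r)) at some successor in {e}.
    \Box (\neg p \lor (\neg r \lor r)) holds at e, so \Diamond \Box (\neg p \lor (\neg r \lor r)) is true at a.
      At e: \Box (\neg p \lor (\neg r \lor r)) requires \neg p \lor (\neg r \lor r) at every successor {c, e, j}.
        At c: \neg p \lor (\neg r \lor r) is true.
        At e: \neg p \lor (\neg r \lor r) is true.
        At j: \neg p \lor (\neg r \lor r) is true.
      So \Box (\neg p \lor (\neg r \lor r)) is true at e.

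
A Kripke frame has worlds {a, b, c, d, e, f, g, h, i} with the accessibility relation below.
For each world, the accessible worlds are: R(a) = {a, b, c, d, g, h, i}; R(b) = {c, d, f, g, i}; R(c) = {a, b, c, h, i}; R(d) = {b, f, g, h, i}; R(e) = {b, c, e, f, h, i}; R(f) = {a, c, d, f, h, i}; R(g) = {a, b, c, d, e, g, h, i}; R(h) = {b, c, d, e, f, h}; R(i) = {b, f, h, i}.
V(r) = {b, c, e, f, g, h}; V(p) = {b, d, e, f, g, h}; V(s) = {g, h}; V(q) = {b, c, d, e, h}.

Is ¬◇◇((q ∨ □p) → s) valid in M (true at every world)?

Let φ = ¬◇◇((q ∨ □p) → s). Evaluate φ at each world:
  a (successors {a, b, c, d, g, h, i}): φ is false.
  b (successors {c, d, f, g, i}): φ is false.
  c (successors {a, b, c, h, i}): φ is false.
  d (successors {b, f, g, h, i}): φ is false.
  e (successors {b, c, e, f, h, i}): φ is false.
  f (successors {a, c, d, f, h, i}): φ is false.
  g (successors {a, b, c, d, e, g, h, i}): φ is false.
  h (successors {b, c, d, e, f, h}): φ is false.
  i (successors {b, f, h, i}): φ is false.
Detail at a (counterexample):
  At a: ◇◇((q ∨ □p) → s) is true, so ¬◇◇((q ∨ □p) → s) is false.
    At a: ◇◇((q ∨ □p) → s) requires ◇((q ∨ □p) → s) at some successor in {a, b, c, d, g, h, i}.
      ◇((q ∨ □p) → s) holds at a, so ◇◇((q ∨ □p) → s) is true at a.

No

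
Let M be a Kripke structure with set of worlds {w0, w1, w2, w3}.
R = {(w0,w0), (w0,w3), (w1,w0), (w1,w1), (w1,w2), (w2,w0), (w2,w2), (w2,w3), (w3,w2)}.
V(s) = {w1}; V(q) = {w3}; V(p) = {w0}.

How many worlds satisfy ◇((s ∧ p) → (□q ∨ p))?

Let φ = ◇((s ∧ p) → (□q ∨ p)). Evaluate φ at each world:
  w0 (successors {w0, w3}): φ is true.
  w1 (successors {w0, w1, w2}): φ is true.
  w2 (successors {w0, w2, w3}): φ is true.
  w3 (successors {w2}): φ is true.
For instance, at w2:
  At w2: ◇((s ∧ p) → (□q ∨ p)) requires (s ∧ p) → (□q ∨ p) at some successor in {w0, w2, w3}.
    (s ∧ p) → (□q ∨ p) holds at w0, so ◇((s ∧ p) → (□q ∨ p)) is true at w2.
      At w0: s ∧ p is false, □q ∨ p is true, so (s ∧ p) → (□q ∨ p) is true.
Satisfying worlds: {w0, w1, w2, w3}

4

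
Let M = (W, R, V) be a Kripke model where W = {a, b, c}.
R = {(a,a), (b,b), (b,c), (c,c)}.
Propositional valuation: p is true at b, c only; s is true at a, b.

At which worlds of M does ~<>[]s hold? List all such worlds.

b, c

Let φ = ~<>[]s. Evaluate φ at each world:
  a (successors {a}): φ is false.
  b (successors {b, c}): φ is true.
  c (successors {c}): φ is true.
For instance, at a:
  At a: <>[]s is true, so ~<>[]s is false.
    At a: <>[]s requires []s at some successor in {a}.
      []s holds at a, so <>[]s is true at a.
Satisfying worlds: {b, c}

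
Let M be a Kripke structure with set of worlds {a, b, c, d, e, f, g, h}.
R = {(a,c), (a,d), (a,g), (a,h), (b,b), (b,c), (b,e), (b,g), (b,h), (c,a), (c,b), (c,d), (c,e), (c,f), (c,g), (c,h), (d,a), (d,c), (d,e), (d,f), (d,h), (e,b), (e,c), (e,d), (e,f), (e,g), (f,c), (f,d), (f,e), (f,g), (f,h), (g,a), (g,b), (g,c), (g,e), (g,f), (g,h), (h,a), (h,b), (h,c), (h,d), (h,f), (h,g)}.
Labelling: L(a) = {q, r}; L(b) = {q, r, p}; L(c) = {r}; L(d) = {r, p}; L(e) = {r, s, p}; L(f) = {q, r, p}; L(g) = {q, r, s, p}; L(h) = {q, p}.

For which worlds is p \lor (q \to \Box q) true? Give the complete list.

Let φ = p \lor (q \to \Box q). Evaluate φ at each world:
  a (successors {c, d, g, h}): φ is false.
  b (successors {b, c, e, g, h}): φ is true.
  c (successors {a, b, d, e, f, g, h}): φ is true.
  d (successors {a, c, e, f, h}): φ is true.
  e (successors {b, c, d, f, g}): φ is true.
  f (successors {c, d, e, g, h}): φ is true.
  g (successors {a, b, c, e, f, h}): φ is true.
  h (successors {a, b, c, d, f, g}): φ is true.
For instance, at c:
  At c: p is false, q \to \Box q is true, so p \lor (q \to \Box q) is true.
    At c: q is false, \Box q is false, so q \to \Box q is true.
      At c: \Box q requires q at every successor {a, b, d, e, f, g, h}.
        q fails at d, so \Box q is false at c.
Satisfying worlds: {b, c, d, e, f, g, h}

b, c, d, e, f, g, h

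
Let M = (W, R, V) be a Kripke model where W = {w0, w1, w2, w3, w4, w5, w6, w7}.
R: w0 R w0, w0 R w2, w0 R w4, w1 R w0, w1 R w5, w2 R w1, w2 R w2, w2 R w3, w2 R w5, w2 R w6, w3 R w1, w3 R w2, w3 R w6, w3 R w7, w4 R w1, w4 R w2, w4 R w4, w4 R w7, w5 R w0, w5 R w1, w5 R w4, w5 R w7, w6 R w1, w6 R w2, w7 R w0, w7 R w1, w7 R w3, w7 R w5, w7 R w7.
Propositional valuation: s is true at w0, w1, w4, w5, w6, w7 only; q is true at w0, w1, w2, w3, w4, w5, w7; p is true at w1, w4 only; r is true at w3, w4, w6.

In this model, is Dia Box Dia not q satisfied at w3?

Recall that Box ψ holds at a world iff ψ holds at every accessible world, and Dia ψ holds iff ψ holds at some accessible world.
At w3: Dia Box Dia not q requires Box Dia not q at some successor in {w1, w2, w6, w7}.
  At w1: Box Dia not q is false.
  At w2: Box Dia not q is false.
  At w6: Box Dia not q is false.
  At w7: Box Dia not q is false.
So Dia Box Dia not q is false at w3.

No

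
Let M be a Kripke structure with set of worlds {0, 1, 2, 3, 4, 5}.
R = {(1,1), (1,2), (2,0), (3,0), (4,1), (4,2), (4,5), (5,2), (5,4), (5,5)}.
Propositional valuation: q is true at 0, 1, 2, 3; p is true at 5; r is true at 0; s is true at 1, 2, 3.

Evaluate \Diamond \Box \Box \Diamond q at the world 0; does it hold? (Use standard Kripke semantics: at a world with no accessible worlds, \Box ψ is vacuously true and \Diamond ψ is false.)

At 0: no accessible worlds, so \Diamond \Box \Box \Diamond q is false.

No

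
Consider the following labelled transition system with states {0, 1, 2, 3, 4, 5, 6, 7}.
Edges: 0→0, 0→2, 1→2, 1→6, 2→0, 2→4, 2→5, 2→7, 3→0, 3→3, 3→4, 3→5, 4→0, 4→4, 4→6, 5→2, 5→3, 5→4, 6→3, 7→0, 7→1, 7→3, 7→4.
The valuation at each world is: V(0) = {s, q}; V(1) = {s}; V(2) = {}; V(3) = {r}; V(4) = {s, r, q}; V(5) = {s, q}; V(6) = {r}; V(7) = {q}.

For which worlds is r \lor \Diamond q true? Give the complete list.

Let φ = r \lor \Diamond q. Evaluate φ at each world:
  0 (successors {0, 2}): φ is true.
  1 (successors {2, 6}): φ is false.
  2 (successors {0, 4, 5, 7}): φ is true.
  3 (successors {0, 3, 4, 5}): φ is true.
  4 (successors {0, 4, 6}): φ is true.
  5 (successors {2, 3, 4}): φ is true.
  6 (successors {3}): φ is true.
  7 (successors {0, 1, 3, 4}): φ is true.
For instance, at 6:
  At 6: r is true, \Diamond q is false, so r \lor \Diamond q is true.
    At 6: \Diamond q requires q at some successor in {3}.
      At 3: q is false.
    So \Diamond q is false at 6.
Satisfying worlds: {0, 2, 3, 4, 5, 6, 7}

0, 2, 3, 4, 5, 6, 7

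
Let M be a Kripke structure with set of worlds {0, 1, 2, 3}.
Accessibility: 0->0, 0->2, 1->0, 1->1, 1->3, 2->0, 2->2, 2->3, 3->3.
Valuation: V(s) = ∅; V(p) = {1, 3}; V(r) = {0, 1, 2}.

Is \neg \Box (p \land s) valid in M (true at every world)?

Yes

Let φ = \neg \Box (p \land s). Evaluate φ at each world:
  0 (successors {0, 2}): φ is true.
  1 (successors {0, 1, 3}): φ is true.
  2 (successors {0, 2, 3}): φ is true.
  3 (successors {3}): φ is true.
For instance, at 2:
  At 2: \Box (p \land s) is false, so \neg \Box (p \land s) is true.
    At 2: \Box (p \land s) requires p \land s at every successor {0, 2, 3}.
      p \land s fails at 0, so \Box (p \land s) is false at 2.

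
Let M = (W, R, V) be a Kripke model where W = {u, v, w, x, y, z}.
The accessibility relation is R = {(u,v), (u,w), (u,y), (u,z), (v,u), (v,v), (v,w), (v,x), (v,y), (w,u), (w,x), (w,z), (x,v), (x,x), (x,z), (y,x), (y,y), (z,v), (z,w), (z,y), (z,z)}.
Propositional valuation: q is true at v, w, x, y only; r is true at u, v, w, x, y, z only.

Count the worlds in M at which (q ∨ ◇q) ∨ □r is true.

Let φ = (q ∨ ◇q) ∨ □r. Evaluate φ at each world:
  u (successors {v, w, y, z}): φ is true.
  v (successors {u, v, w, x, y}): φ is true.
  w (successors {u, x, z}): φ is true.
  x (successors {v, x, z}): φ is true.
  y (successors {x, y}): φ is true.
  z (successors {v, w, y, z}): φ is true.
For instance, at w:
  At w: q ∨ ◇q is true, □r is true, so (q ∨ ◇q) ∨ □r is true.
    At w: q is true, ◇q is true, so q ∨ ◇q is true.
      At w: ◇q requires q at some successor in {u, x, z}.
        q holds at x, so ◇q is true at w.
    At w: □r requires r at every successor {u, x, z}.
      At u: r is true.
      At x: r is true.
      At z: r is true.
    So □r is true at w.
Satisfying worlds: {u, v, w, x, y, z}

6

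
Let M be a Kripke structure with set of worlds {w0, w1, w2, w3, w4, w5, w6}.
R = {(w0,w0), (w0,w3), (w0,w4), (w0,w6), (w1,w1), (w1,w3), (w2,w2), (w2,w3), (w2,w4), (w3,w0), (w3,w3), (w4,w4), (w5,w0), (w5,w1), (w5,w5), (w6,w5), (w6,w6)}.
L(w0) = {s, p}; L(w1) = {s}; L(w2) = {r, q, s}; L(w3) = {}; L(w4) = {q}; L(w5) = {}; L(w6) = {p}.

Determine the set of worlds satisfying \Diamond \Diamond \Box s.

none

Recall that \Box ψ holds at a world iff ψ holds at every accessible world, and \Diamond ψ holds iff ψ holds at some accessible world.
Let φ = \Diamond \Diamond \Box s. Evaluate φ at each world:
  w0 (successors {w0, w3, w4, w6}): φ is false.
  w1 (successors {w1, w3}): φ is false.
  w2 (successors {w2, w3, w4}): φ is false.
  w3 (successors {w0, w3}): φ is false.
  w4 (successors {w4}): φ is false.
  w5 (successors {w0, w1, w5}): φ is false.
  w6 (successors {w5, w6}): φ is false.
For instance, at w6:
  At w6: \Diamond \Diamond \Box s requires \Diamond \Box s at some successor in {w5, w6}.
    At w5: \Diamond \Box s is false.
    At w6: \Diamond \Box s is false.
  So \Diamond \Diamond \Box s is false at w6.
Satisfying worlds: none.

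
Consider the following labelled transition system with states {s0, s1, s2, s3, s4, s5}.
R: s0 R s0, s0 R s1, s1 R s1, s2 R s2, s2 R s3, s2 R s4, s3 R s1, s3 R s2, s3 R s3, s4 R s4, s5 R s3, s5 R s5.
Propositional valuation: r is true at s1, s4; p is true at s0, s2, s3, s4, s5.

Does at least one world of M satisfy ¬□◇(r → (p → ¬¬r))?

Let φ = ¬□◇(r → (p → ¬¬r)). Evaluate φ at each world:
  s0 (successors {s0, s1}): φ is false.
  s1 (successors {s1}): φ is false.
  s2 (successors {s2, s3, s4}): φ is false.
  s3 (successors {s1, s2, s3}): φ is false.
  s4 (successors {s4}): φ is false.
  s5 (successors {s3, s5}): φ is false.
For instance, at s4:
  At s4: □◇(r → (p → ¬¬r)) is true, so ¬□◇(r → (p → ¬¬r)) is false.
    At s4: □◇(r → (p → ¬¬r)) requires ◇(r → (p → ¬¬r)) at every successor {s4}.
      At s4: ◇(r → (p → ¬¬r)) is true.
    So □◇(r → (p → ¬¬r)) is true at s4.

No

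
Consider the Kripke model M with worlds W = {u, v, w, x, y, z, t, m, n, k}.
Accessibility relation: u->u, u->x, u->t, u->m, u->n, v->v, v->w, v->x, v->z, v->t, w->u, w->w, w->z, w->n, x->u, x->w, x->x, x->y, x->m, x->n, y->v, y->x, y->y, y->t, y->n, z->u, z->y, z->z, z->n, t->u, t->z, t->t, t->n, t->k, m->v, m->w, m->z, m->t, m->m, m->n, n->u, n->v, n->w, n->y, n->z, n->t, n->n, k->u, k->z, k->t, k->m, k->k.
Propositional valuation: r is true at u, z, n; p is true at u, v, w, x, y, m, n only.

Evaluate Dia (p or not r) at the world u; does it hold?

Yes

Recall that Dia ψ holds at a world iff ψ holds at some accessible world.
At u: Dia (p or not r) requires p or not r at some successor in {u, x, t, m, n}.
  p or not r holds at u, so Dia (p or not r) is true at u.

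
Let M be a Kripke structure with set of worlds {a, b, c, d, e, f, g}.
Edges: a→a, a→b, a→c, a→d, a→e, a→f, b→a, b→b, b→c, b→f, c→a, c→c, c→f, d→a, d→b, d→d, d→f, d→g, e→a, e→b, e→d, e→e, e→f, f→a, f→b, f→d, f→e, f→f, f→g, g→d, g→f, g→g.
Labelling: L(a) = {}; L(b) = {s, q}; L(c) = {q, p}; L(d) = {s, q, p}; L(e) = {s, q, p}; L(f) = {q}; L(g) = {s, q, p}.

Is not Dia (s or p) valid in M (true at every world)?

Let φ = not Dia (s or p). Evaluate φ at each world:
  a (successors {a, b, c, d, e, f}): φ is false.
  b (successors {a, b, c, f}): φ is false.
  c (successors {a, c, f}): φ is false.
  d (successors {a, b, d, f, g}): φ is false.
  e (successors {a, b, d, e, f}): φ is false.
  f (successors {a, b, d, e, f, g}): φ is false.
  g (successors {d, f, g}): φ is false.
Detail at a (counterexample):
  At a: Dia (s or p) is true, so not Dia (s or p) is false.
    At a: Dia (s or p) requires s or p at some successor in {a, b, c, d, e, f}.
      s or p holds at b, so Dia (s or p) is true at a.

No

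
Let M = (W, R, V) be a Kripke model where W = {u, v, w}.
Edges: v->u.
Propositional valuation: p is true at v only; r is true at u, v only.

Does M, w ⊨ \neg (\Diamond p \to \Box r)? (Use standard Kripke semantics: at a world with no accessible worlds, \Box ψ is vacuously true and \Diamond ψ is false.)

No

At w: \Diamond p \to \Box r is true, so \neg (\Diamond p \to \Box r) is false.
  At w: \Diamond p is false, \Box r is true, so \Diamond p \to \Box r is true.
    At w: no accessible worlds, so \Diamond p is false.
    At w: no accessible worlds, so \Box r holds vacuously.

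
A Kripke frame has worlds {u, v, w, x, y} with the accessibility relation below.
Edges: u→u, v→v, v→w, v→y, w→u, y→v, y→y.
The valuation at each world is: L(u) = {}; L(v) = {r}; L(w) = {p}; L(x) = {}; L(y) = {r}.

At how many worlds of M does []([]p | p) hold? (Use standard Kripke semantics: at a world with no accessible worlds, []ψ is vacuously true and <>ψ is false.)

1

Let φ = []([]p | p). Evaluate φ at each world:
  u (successors {u}): φ is false.
  v (successors {v, w, y}): φ is false.
  w (successors {u}): φ is false.
  x (successors ∅): φ is true.
  y (successors {v, y}): φ is false.
For instance, at w:
  At w: []([]p | p) requires []p | p at every successor {u}.
    []p | p fails at u, so []([]p | p) is false at w.
      At u: []p is false, p is false, so []p | p is false.
Satisfying worlds: {x}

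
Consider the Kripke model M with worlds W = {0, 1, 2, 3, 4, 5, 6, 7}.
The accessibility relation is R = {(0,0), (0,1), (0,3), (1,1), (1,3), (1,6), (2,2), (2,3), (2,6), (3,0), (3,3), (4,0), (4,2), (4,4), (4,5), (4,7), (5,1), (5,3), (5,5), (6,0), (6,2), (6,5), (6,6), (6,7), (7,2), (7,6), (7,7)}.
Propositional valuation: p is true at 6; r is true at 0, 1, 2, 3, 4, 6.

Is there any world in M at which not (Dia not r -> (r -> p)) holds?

Let φ = not (Dia not r -> (r -> p)). Evaluate φ at each world:
  0 (successors {0, 1, 3}): φ is false.
  1 (successors {1, 3, 6}): φ is false.
  2 (successors {2, 3, 6}): φ is false.
  3 (successors {0, 3}): φ is false.
  4 (successors {0, 2, 4, 5, 7}): φ is true.
  5 (successors {1, 3, 5}): φ is false.
  6 (successors {0, 2, 5, 6, 7}): φ is false.
  7 (successors {2, 6, 7}): φ is false.
Detail at 4 (witness):
  At 4: Dia not r -> (r -> p) is false, so not (Dia not r -> (r -> p)) is true.
    At 4: Dia not r is true, r -> p is false, so Dia not r -> (r -> p) is false.
      At 4: Dia not r requires not r at some successor in {0, 2, 4, 5, 7}.
        not r holds at 5, so Dia not r is true at 4.

Yes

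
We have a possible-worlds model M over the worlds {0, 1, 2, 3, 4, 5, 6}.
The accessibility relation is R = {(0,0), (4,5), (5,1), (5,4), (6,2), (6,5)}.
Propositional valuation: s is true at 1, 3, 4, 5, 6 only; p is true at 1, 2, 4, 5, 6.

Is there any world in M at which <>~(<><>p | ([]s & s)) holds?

Recall that []ψ holds at a world iff ψ holds at every accessible world, and <>ψ holds iff ψ holds at some accessible world.
Let φ = <>~(<><>p | ([]s & s)). Evaluate φ at each world:
  0 (successors {0}): φ is true.
  1 (successors ∅): φ is false.
  2 (successors ∅): φ is false.
  3 (successors ∅): φ is false.
  4 (successors {5}): φ is false.
  5 (successors {1, 4}): φ is false.
  6 (successors {2, 5}): φ is true.
Detail at 0 (witness):
  At 0: <>~(<><>p | ([]s & s)) requires ~(<><>p | ([]s & s)) at some successor in {0}.
    ~(<><>p | ([]s & s)) holds at 0, so <>~(<><>p | ([]s & s)) is true at 0.
      At 0: <><>p | ([]s & s) is false, so ~(<><>p | ([]s & s)) is true.

Yes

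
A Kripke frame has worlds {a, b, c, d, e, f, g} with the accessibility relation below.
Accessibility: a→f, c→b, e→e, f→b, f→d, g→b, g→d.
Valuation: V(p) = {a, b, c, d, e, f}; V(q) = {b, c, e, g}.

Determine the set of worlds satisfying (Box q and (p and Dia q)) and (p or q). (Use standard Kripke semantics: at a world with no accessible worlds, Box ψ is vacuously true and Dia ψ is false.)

c, e

Recall that Box ψ holds at a world iff ψ holds at every accessible world, and Dia ψ holds iff ψ holds at some accessible world.
Let φ = (Box q and (p and Dia q)) and (p or q). Evaluate φ at each world:
  a (successors {f}): φ is false.
  b (successors ∅): φ is false.
  c (successors {b}): φ is true.
  d (successors ∅): φ is false.
  e (successors {e}): φ is true.
  f (successors {b, d}): φ is false.
  g (successors {b, d}): φ is false.
For instance, at a:
  At a: Box q and (p and Dia q) is false, p or q is true, so (Box q and (p and Dia q)) and (p or q) is false.
    At a: Box q is false, p and Dia q is false, so Box q and (p and Dia q) is false.
      At a: Box q requires q at every successor {f}.
        q fails at f, so Box q is false at a.
      At a: p is true, Dia q is false, so p and Dia q is false.
Satisfying worlds: {c, e}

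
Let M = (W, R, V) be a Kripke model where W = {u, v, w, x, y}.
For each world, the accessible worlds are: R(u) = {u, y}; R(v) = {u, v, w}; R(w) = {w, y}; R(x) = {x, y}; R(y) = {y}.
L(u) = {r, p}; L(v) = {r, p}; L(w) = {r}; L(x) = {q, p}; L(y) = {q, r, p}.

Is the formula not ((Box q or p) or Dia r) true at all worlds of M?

No

Recall that Box ψ holds at a world iff ψ holds at every accessible world, and Dia ψ holds iff ψ holds at some accessible world.
Let φ = not ((Box q or p) or Dia r). Evaluate φ at each world:
  u (successors {u, y}): φ is false.
  v (successors {u, v, w}): φ is false.
  w (successors {w, y}): φ is false.
  x (successors {x, y}): φ is false.
  y (successors {y}): φ is false.
Detail at u (counterexample):
  At u: (Box q or p) or Dia r is true, so not ((Box q or p) or Dia r) is false.
    At u: Box q or p is true, Dia r is true, so (Box q or p) or Dia r is true.
      At u: Box q is false, p is true, so Box q or p is true.
      At u: Dia r requires r at some successor in {u, y}.
        r holds at u, so Dia r is true at u.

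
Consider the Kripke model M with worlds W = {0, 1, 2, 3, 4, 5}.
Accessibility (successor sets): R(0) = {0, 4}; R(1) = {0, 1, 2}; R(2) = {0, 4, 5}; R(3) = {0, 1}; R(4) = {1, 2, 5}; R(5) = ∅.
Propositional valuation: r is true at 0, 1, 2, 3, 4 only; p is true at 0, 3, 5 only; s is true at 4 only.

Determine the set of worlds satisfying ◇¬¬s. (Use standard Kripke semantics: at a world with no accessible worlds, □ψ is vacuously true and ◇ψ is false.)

0, 2

Let φ = ◇¬¬s. Evaluate φ at each world:
  0 (successors {0, 4}): φ is true.
  1 (successors {0, 1, 2}): φ is false.
  2 (successors {0, 4, 5}): φ is true.
  3 (successors {0, 1}): φ is false.
  4 (successors {1, 2, 5}): φ is false.
  5 (successors ∅): φ is false.
For instance, at 0:
  At 0: ◇¬¬s requires ¬¬s at some successor in {0, 4}.
    ¬¬s holds at 4, so ◇¬¬s is true at 0.
Satisfying worlds: {0, 2}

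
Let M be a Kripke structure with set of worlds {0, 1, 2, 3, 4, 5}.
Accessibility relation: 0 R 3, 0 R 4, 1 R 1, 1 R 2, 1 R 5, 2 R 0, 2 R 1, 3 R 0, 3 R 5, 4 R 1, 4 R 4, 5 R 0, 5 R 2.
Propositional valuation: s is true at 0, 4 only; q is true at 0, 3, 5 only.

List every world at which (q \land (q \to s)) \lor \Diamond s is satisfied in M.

0, 2, 3, 4, 5

Let φ = (q \land (q \to s)) \lor \Diamond s. Evaluate φ at each world:
  0 (successors {3, 4}): φ is true.
  1 (successors {1, 2, 5}): φ is false.
  2 (successors {0, 1}): φ is true.
  3 (successors {0, 5}): φ is true.
  4 (successors {1, 4}): φ is true.
  5 (successors {0, 2}): φ is true.
For instance, at 0:
  At 0: q \land (q \to s) is true, \Diamond s is true, so (q \land (q \to s)) \lor \Diamond s is true.
    At 0: \Diamond s requires s at some successor in {3, 4}.
      s holds at 4, so \Diamond s is true at 0.
Satisfying worlds: {0, 2, 3, 4, 5}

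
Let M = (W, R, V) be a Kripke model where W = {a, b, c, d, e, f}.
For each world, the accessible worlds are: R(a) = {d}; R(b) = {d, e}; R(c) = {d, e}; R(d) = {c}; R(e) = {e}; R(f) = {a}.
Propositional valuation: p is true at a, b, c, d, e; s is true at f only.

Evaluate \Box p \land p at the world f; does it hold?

At f: \Box p is true, p is false, so \Box p \land p is false.
  At f: \Box p requires p at every successor {a}.
    At a: p is true.
  So \Box p is true at f.

No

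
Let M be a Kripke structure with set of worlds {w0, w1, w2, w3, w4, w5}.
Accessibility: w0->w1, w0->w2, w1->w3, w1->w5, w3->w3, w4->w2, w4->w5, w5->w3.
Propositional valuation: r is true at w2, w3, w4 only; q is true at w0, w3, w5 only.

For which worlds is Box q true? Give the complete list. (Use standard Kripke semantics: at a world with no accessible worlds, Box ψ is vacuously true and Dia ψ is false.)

w1, w2, w3, w5

Recall that Box ψ holds at a world iff ψ holds at every accessible world, and Dia ψ holds iff ψ holds at some accessible world.
Let φ = Box q. Evaluate φ at each world:
  w0 (successors {w1, w2}): φ is false.
  w1 (successors {w3, w5}): φ is true.
  w2 (successors ∅): φ is true.
  w3 (successors {w3}): φ is true.
  w4 (successors {w2, w5}): φ is false.
  w5 (successors {w3}): φ is true.
For instance, at w4:
  At w4: Box q requires q at every successor {w2, w5}.
    q fails at w2, so Box q is false at w4.
Satisfying worlds: {w1, w2, w3, w5}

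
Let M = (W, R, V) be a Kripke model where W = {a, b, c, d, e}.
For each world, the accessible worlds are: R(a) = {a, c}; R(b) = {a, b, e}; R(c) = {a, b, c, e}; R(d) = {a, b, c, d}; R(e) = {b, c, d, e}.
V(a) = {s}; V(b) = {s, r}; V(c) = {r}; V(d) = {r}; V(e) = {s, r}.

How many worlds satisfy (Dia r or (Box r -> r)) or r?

5

Let φ = (Dia r or (Box r -> r)) or r. Evaluate φ at each world:
  a (successors {a, c}): φ is true.
  b (successors {a, b, e}): φ is true.
  c (successors {a, b, c, e}): φ is true.
  d (successors {a, b, c, d}): φ is true.
  e (successors {b, c, d, e}): φ is true.
For instance, at b:
  At b: Dia r or (Box r -> r) is true, r is true, so (Dia r or (Box r -> r)) or r is true.
    At b: Dia r is true, Box r -> r is true, so Dia r or (Box r -> r) is true.
      At b: Dia r requires r at some successor in {a, b, e}.
        r holds at b, so Dia r is true at b.
      At b: Box r is false, r is true, so Box r -> r is true.
Satisfying worlds: {a, b, c, d, e}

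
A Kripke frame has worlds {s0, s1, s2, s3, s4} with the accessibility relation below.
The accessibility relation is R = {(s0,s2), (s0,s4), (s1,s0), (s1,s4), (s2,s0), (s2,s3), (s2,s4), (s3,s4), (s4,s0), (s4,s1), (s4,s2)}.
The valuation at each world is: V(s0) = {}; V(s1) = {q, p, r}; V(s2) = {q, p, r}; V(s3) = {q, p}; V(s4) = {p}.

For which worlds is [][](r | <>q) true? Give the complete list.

Let φ = [][](r | <>q). Evaluate φ at each world:
  s0 (successors {s2, s4}): φ is false.
  s1 (successors {s0, s4}): φ is true.
  s2 (successors {s0, s3, s4}): φ is true.
  s3 (successors {s4}): φ is true.
  s4 (successors {s0, s1, s2}): φ is false.
For instance, at s3:
  At s3: [][](r | <>q) requires [](r | <>q) at every successor {s4}.
      At s4: [](r | <>q) requires r | <>q at every successor {s0, s1, s2}.
        At s0: r | <>q is true.
        At s1: r | <>q is true.
        At s2: r | <>q is true.
      So [](r | <>q) is true at s4.
  So [][](r | <>q) is true at s3.
Satisfying worlds: {s1, s2, s3}

s1, s2, s3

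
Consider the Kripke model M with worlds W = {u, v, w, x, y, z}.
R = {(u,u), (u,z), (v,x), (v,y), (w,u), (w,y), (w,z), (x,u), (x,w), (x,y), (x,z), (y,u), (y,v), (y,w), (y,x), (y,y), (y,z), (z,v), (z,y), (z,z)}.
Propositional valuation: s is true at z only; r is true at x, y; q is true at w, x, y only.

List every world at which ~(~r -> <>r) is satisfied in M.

Let φ = ~(~r -> <>r). Evaluate φ at each world:
  u (successors {u, z}): φ is true.
  v (successors {x, y}): φ is false.
  w (successors {u, y, z}): φ is false.
  x (successors {u, w, y, z}): φ is false.
  y (successors {u, v, w, x, y, z}): φ is false.
  z (successors {v, y, z}): φ is false.
For instance, at u:
  At u: ~r -> <>r is false, so ~(~r -> <>r) is true.
    At u: ~r is true, <>r is false, so ~r -> <>r is false.
      At u: <>r requires r at some successor in {u, z}.
        At u: r is false.
        At z: r is false.
      So <>r is false at u.
Satisfying worlds: {u}

u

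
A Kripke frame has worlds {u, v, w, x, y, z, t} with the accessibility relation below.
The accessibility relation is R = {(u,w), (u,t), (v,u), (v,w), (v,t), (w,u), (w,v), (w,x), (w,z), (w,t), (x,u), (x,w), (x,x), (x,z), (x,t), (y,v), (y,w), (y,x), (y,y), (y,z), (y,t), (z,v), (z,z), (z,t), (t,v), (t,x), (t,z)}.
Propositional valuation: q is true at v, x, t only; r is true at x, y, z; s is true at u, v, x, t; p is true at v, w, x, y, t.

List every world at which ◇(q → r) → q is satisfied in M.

v, x, t

Recall that ◇ψ holds at a world iff ψ holds at some accessible world.
Let φ = ◇(q → r) → q. Evaluate φ at each world:
  u (successors {w, t}): φ is false.
  v (successors {u, w, t}): φ is true.
  w (successors {u, v, x, z, t}): φ is false.
  x (successors {u, w, x, z, t}): φ is true.
  y (successors {v, w, x, y, z, t}): φ is false.
  z (successors {v, z, t}): φ is false.
  t (successors {v, x, z}): φ is true.
For instance, at t:
  At t: ◇(q → r) is true, q is true, so ◇(q → r) → q is true.
    At t: ◇(q → r) requires q → r at some successor in {v, x, z}.
      q → r holds at x, so ◇(q → r) is true at t.
Satisfying worlds: {v, x, t}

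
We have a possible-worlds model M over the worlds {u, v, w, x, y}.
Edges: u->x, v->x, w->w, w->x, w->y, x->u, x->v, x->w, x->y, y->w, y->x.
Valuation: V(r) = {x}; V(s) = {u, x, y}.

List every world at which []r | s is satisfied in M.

u, v, x, y

Let φ = []r | s. Evaluate φ at each world:
  u (successors {x}): φ is true.
  v (successors {x}): φ is true.
  w (successors {w, x, y}): φ is false.
  x (successors {u, v, w, y}): φ is true.
  y (successors {w, x}): φ is true.
For instance, at v:
  At v: []r is true, s is false, so []r | s is true.
    At v: []r requires r at every successor {x}.
      At x: r is true.
    So []r is true at v.
Satisfying worlds: {u, v, x, y}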